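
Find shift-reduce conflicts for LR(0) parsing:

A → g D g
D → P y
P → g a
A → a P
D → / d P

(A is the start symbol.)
A shift-reduce conflict occurs when an LR(0) state has both:
  - a complete (reduce) item [A → α .] (dot at the end), and
  - a shift item [B → β . c γ] (dot before a terminal).

Augment with A' → A and build the canonical LR(0) collection (I0 = CLOSURE({[A' → . A]}), then GOTO on every symbol after a dot until no new states appear). It has 14 states:
  I0: { [A → . a P], [A → . g D g], [A' → . A] }  — shift
  I1: { [A' → A .] }  — accept
  I2: { [A → a . P], [P → . g a] }  — shift
  I3: { [A → g . D g], [D → . / d P], [D → . P y], [P → . g a] }  — shift
  I4: { [D → / . d P] }  — shift
  I5: { [A → g D . g] }  — shift
  I6: { [D → P . y] }  — shift
  I7: { [P → g . a] }  — shift
  I8: { [P → g a .] }  — reduce
  I9: { [D → P y .] }  — reduce
  I10: { [A → g D g .] }  — reduce
  I11: { [D → / d . P], [P → . g a] }  — shift
  I12: { [D → / d P .] }  — reduce
  I13: { [A → a P .] }  — reduce

No state contains both a complete item and a shift item.

Answer: No shift-reduce conflicts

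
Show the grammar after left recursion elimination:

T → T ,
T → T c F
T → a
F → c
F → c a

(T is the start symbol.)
T is directly left-recursive. The standard transformation for
  A → A α₁ | ... | A α_m | β₁ | ... | β_n
is
  A  → β₁ A' | ... | β_n A'
  A' → α₁ A' | ... | α_m A' | ε

T → a becomes T → a T'
T → T , becomes T' → , T'
T → T c F becomes T' → c F T'
Add T' → ε

Productions for other non-terminals are unchanged:
  F → c
  F → c a

Resulting grammar:
T → a T'
T' → , T'
T' → c F T'
T' → ε
F → c
F → c a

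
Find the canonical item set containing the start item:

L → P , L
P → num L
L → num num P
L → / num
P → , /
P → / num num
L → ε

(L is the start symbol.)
First, augment the grammar with L' → L
I₀ = CLOSURE({ [L' → . L] }):
  [L' → . L] has the dot before L: add [L → . P , L], [L → . num num P], [L → . / num], [L → .]
  [L → . P , L] has the dot before P: add [P → . num L], [P → . , /], [P → . / num num]
No further items can be added.

I₀ = { [L → . / num], [L → . P , L], [L → . num num P], [L → .], [L' → . L], [P → . , /], [P → . / num num], [P → . num L] }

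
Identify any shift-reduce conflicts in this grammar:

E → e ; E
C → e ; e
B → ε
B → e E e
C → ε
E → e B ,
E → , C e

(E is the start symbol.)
Augment with E' → E and build the canonical LR(0) collection (I0 = CLOSURE({[E' → . E]}), then GOTO on every symbol after a dot until no new states appear). It has 16 states:
  I0: { [E → . , C e], [E → . e ; E], [E → . e B ,], [E' → . E] }  — shift
  I1: { [C → . e ; e], [C → .], [E → , . C e] }  — shift, reduce
  I2: { [E' → E .] }  — accept
  I3: { [B → . e E e], [B → .], [E → e . ; E], [E → e . B ,] }  — shift, reduce
  I4: { [E → . , C e], [E → . e ; E], [E → . e B ,], [E → e ; . E] }  — shift
  I5: { [E → e B . ,] }  — shift
  I6: { [B → e . E e], [E → . , C e], [E → . e ; E], [E → . e B ,] }  — shift
  I7: { [B → e E . e] }  — shift
  I8: { [B → e E e .] }  — reduce
  I9: { [E → e B , .] }  — reduce
  I10: { [E → e ; E .] }  — reduce
  I11: { [E → , C . e] }  — shift
  I12: { [C → e . ; e] }  — shift
  I13: { [C → e ; . e] }  — shift
  I14: { [C → e ; e .] }  — reduce
  I15: { [E → , C e .] }  — reduce

I1 contains reduce item [C → .] and shift item [C → . e ; e] — shift-reduce conflict.
I3 contains reduce item [B → .] and shift items [B → . e E e], [E → e . ; E] — shift-reduce conflict.

Answer: Yes — I1: [C → .] vs [C → . e ; e]; I3: [B → .] vs [B → . e E e]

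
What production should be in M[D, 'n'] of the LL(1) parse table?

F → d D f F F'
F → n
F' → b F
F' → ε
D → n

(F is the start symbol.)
To find M[D, 'n'], we find productions for D where 'n' is in the predict set (PREDICT(N → α) = (FIRST(α) \ {ε}) ∪ (FOLLOW(N) if α ⇒* ε)).

D → n: PREDICT = { 'n' }
  'n' is in predict set, so this production goes in M[D, 'n']

M[D, 'n'] = D → n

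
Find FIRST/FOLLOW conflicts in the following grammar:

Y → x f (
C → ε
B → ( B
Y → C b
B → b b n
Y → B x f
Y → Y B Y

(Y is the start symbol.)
No FIRST/FOLLOW conflicts.

A FIRST/FOLLOW conflict occurs when a non-terminal N has a nullable alternative N → β (β ⇒* ε) and another alternative N → α with FIRST(α) ∩ FOLLOW(N) ≠ ∅: on such a lookahead the parser cannot decide between expanding α and letting N vanish via β.

Nullable non-terminals: C.
C has a nullable alternative but only one production, so nothing to check.

B, Y have no nullable alternative, so no FIRST/FOLLOW check is needed there.

No FIRST/FOLLOW conflicts found.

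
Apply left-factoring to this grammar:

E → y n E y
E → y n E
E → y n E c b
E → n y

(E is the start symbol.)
Left-factoring transforms A → αβ₁ | αβ₂ into A → αA' and A' → β₁ | β₂
(α is the longest common prefix among the alternatives). Repeat until
no nonterminal has two alternatives with a common prefix.

Round 1: E has alternatives sharing prefix 'y n E'. Introduce E': E → y n E E'
  Add: E' → y
  Add: E' → ε
  Add: E' → c b

No remaining common prefixes — done.

Resulting grammar:
E → y n E E'
E' → y
E' → ε
E' → c b
E → n y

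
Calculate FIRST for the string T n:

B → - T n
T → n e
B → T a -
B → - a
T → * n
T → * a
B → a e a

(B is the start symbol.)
FIRST sets of the non-terminals involved (from the grammar, by fixed-point iteration):
  FIRST(T) = { '*', 'n' }

To compute FIRST(T n), process the symbols left to right:
Symbol T is a non-terminal. Add FIRST(T) \ {ε} = { '*', 'n' }
T is not nullable (ε ∉ FIRST(T)), so stop here.
FIRST(T n) = { '*', 'n' }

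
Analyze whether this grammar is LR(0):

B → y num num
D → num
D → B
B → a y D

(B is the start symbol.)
Yes, the grammar is LR(0)

Augment with B' → B and build the canonical LR(0) collection (I0 = CLOSURE({[B' → . B]}), then GOTO on every symbol after a dot until no new states appear). It has 10 states:
  I0: { [B → . a y D], [B → . y num num], [B' → . B] }  — shift
  I1: { [B' → B .] }  — accept
  I2: { [B → a . y D] }  — shift
  I3: { [B → y . num num] }  — shift
  I4: { [B → y num . num] }  — shift
  I5: { [B → y num num .] }  — reduce
  I6: { [B → . a y D], [B → . y num num], [B → a y . D], [D → . B], [D → . num] }  — shift
  I7: { [D → B .] }  — reduce
  I8: { [B → a y D .] }  — reduce
  I9: { [D → num .] }  — reduce

Every state is either a pure shift/goto state or contains exactly one complete item and nothing to shift — no conflicts. The grammar is LR(0).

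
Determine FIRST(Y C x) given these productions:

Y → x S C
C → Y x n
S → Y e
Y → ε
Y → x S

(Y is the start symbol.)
FIRST sets of the non-terminals involved (from the grammar, by fixed-point iteration):
  FIRST(Y) = { 'x', ε }
  FIRST(C) = { 'x' }

To compute FIRST(Y C x), process the symbols left to right:
Symbol Y is a non-terminal. Add FIRST(Y) \ {ε} = { 'x' }
Y is nullable (ε ∈ FIRST(Y)), continue to the next symbol.
Symbol C is a non-terminal. Add FIRST(C) \ {ε} = { 'x' }
C is not nullable (ε ∉ FIRST(C)), so stop here.
FIRST(Y C x) = { 'x' }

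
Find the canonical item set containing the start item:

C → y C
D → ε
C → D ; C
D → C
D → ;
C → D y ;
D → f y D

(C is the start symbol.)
{ [C → . D ; C], [C → . D y ;], [C → . y C], [C' → . C], [D → . ;], [D → . C], [D → . f y D], [D → .] }

First, augment the grammar with C' → C
I₀ = CLOSURE({ [C' → . C] }):
  [C' → . C] has the dot before C: add [C → . y C], [C → . D ; C], [C → . D y ;]
  [C → . D ; C] has the dot before D: add [D → .], [D → . C], [D → . ;], [D → . f y D]
No further items can be added.

I₀ = { [C → . D ; C], [C → . D y ;], [C → . y C], [C' → . C], [D → . ;], [D → . C], [D → . f y D], [D → .] }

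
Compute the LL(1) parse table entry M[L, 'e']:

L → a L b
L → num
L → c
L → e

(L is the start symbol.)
L → e

To find M[L, 'e'], we find productions for L where 'e' is in the predict set (PREDICT(N → α) = (FIRST(α) \ {ε}) ∪ (FOLLOW(N) if α ⇒* ε)).

L → a L b: PREDICT = { 'a' }
L → num: PREDICT = { 'num' }
L → c: PREDICT = { 'c' }
L → e: PREDICT = { 'e' }
  'e' is in predict set, so this production goes in M[L, 'e']

M[L, 'e'] = L → e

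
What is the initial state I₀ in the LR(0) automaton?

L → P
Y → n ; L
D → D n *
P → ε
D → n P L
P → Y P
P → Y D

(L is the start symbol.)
{ [L → . P], [L' → . L], [P → . Y D], [P → . Y P], [P → .], [Y → . n ; L] }

First, augment the grammar with L' → L
I₀ = CLOSURE({ [L' → . L] }):
  [L' → . L] has the dot before L: add [L → . P]
  [L → . P] has the dot before P: add [P → .], [P → . Y P], [P → . Y D]
  [P → . Y P] has the dot before Y: add [Y → . n ; L]
No further items can be added.

I₀ = { [L → . P], [L' → . L], [P → . Y D], [P → . Y P], [P → .], [Y → . n ; L] }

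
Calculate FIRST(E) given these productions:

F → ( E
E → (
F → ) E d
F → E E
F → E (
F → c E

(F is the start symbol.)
To compute FIRST(E), examine every production with E on the left-hand side, reading each right-hand side left to right until a non-nullable symbol is reached.

From E → (:
  - '(' is a terminal: add '(' and stop

Collecting: FIRST(E) = { '(' }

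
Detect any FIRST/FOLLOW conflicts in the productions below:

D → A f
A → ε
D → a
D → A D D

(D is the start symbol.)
No FIRST/FOLLOW conflicts.

A FIRST/FOLLOW conflict occurs when a non-terminal N has a nullable alternative N → β (β ⇒* ε) and another alternative N → α with FIRST(α) ∩ FOLLOW(N) ≠ ∅: on such a lookahead the parser cannot decide between expanding α and letting N vanish via β.

Nullable non-terminals: A.
A has a nullable alternative but only one production, so nothing to check.

D has no nullable alternative, so no FIRST/FOLLOW check is needed there.

No FIRST/FOLLOW conflicts found.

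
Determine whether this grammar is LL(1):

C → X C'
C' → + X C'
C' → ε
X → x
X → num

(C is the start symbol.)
Yes, the grammar is LL(1).

A grammar is LL(1) if for each non-terminal N with multiple productions, the predict sets of those productions are pairwise disjoint, where PREDICT(N → α) = (FIRST(α) \ {ε}) ∪ (FOLLOW(N) if α ⇒* ε).

Relevant sets:
  FOLLOW(C') = { $ }

For C':
  PREDICT(C' → '+' X C') = { '+' }
  PREDICT(C' → ε) = { $ }
For X:
  PREDICT(X → x) = { 'x' }
  PREDICT(X → num) = { 'num' }
C has a single production, so nothing to check there.

All predict sets are disjoint. The grammar IS LL(1).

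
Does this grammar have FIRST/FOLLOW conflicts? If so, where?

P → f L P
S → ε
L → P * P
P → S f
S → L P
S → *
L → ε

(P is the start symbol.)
Yes. S → L P with FOLLOW(S) on { 'f' }; L → P '*' P with FOLLOW(L) on { '*', 'f' }

A FIRST/FOLLOW conflict occurs when a non-terminal N has a nullable alternative N → β (β ⇒* ε) and another alternative N → α with FIRST(α) ∩ FOLLOW(N) ≠ ∅: on such a lookahead the parser cannot decide between expanding α and letting N vanish via β.

Nullable non-terminals: L, S.
FIRST sets used below: FIRST(P) = { '*', 'f' }, FIRST(L) = { '*', 'f', ε }

L: nullable alternative(s) L → ε; FOLLOW(L) = { '*', 'f' }
  L → P * P: FIRST \ {ε} = { '*', 'f' } — overlaps FOLLOW(L) on { '*', 'f' }: CONFLICT
  L → ε: FIRST \ {ε} = { } — this is the only nullable alternative, skip

S: nullable alternative(s) S → ε; FOLLOW(S) = { 'f' }
  S → ε: FIRST \ {ε} = { } — this is the only nullable alternative, skip
  S → L P: FIRST \ {ε} = { '*', 'f' } — overlaps FOLLOW(S) on { 'f' }: CONFLICT
  S → *: FIRST \ {ε} = { '*' } — disjoint from FOLLOW(S)

P has no nullable alternative, so no FIRST/FOLLOW check is needed there.

So the grammar has 2 FIRST/FOLLOW conflicts (marked CONFLICT above).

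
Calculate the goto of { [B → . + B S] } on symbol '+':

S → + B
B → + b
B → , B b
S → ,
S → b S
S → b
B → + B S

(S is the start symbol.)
{ [B → + . B S], [B → . + B S], [B → . + b], [B → . , B b] }

GOTO(I, '+') = CLOSURE({ [A → αX.β] : [A → α.Xβ] ∈ I, X = '+' })

Items with dot before '+', with the dot advanced:
  [B → . + B S] → [B → + . B S]
Closure of the advanced items:
  [B → + . B S] has the dot before B: add [B → . + b], [B → . , B b], [B → . + B S]

GOTO = { [B → + . B S], [B → . + B S], [B → . + b], [B → . , B b] }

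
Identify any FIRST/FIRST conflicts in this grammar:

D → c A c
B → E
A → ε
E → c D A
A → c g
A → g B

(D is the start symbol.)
No FIRST/FIRST conflicts.

A FIRST/FIRST conflict occurs when two productions N → α and N → β for the same non-terminal have FIRST(α) ∩ FIRST(β) ≠ ∅ (with ε ∈ FIRST of a nullable right-hand side, so two nullable alternatives also conflict).

Productions for A:
  A → ε: FIRST = { ε }
  A → c g: FIRST = { 'c' }
  A → g B: FIRST = { 'g' }
D, B, E have only one production, so no FIRST/FIRST conflict is possible there.

All alternatives of each non-terminal have pairwise disjoint FIRST sets.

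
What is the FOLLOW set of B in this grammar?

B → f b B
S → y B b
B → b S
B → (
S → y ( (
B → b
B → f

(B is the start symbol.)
{ $, 'b' }

To compute FOLLOW(B), find every occurrence of B on a right-hand side N → α B β: add FIRST(β) \ {ε}, and if β is empty or nullable also add FOLLOW(N). Iterate to a fixed point.

B is the start symbol, so $ ∈ FOLLOW(B).
In B → f b B: B is at the end; this adds FOLLOW(B) to itself — nothing new
In S → y B b: B is followed by b, add FIRST(b) \ {ε} = { 'b' }

Taking the union: FOLLOW(B) = { $, 'b' }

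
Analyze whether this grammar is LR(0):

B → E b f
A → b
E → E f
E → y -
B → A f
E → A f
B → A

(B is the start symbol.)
No. Shift-reduce conflict between [B → A .] and [B → A . f]

A grammar is LR(0) if no state in the canonical LR(0) collection has:
  - both a shift item (dot before a terminal) and a complete item (shift-reduce conflict), or
  - two or more complete items (reduce-reduce conflict; the accept item [B' → B .] counts as a complete item here).

Augment with B' → B and build the canonical LR(0) collection (I0 = CLOSURE({[B' → . B]}), then GOTO on every symbol after a dot until no new states appear). It has 11 states:
  I0: { [A → . b], [B → . A f], [B → . A], [B → . E b f], [B' → . B], [E → . A f], [E → . E f], [E → . y -] }  — shift
  I1: { [B → A . f], [B → A .], [E → A . f] }  — shift, reduce
  I2: { [B' → B .] }  — accept
  I3: { [B → E . b f], [E → E . f] }  — shift
  I4: { [A → b .] }  — reduce
  I5: { [E → y . -] }  — shift
  I6: { [E → y - .] }  — reduce
  I7: { [B → E b . f] }  — shift
  I8: { [E → E f .] }  — reduce
  I9: { [B → E b f .] }  — reduce
  I10: { [B → A f .], [E → A f .] }  — 2 reduces

Conflict in state I1:
  Shift-reduce conflict between [B → A .] and [B → A . f]
So the grammar is NOT LR(0).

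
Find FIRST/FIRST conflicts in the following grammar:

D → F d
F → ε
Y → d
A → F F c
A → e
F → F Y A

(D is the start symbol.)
No FIRST/FIRST conflicts.

FIRST sets of the non-terminals at (or reachable through a nullable prefix from) the front of some alternative:
  FIRST(F) = { 'd', ε }
  FIRST(Y) = { 'd' }

Productions for F:
  F → ε: FIRST = { ε }
  F → F Y A: FIRST = { 'd' }
Productions for A:
  A → F F c: FIRST = { 'c', 'd' }
  A → e: FIRST = { 'e' }
D, Y have only one production, so no FIRST/FIRST conflict is possible there.

All alternatives of each non-terminal have pairwise disjoint FIRST sets.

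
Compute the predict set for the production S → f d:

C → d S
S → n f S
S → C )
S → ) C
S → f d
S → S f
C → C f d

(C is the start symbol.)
PREDICT(S → f d) = (FIRST(RHS) \ {ε}) ∪ (FOLLOW(S) if ε ∈ FIRST(RHS), i.e. RHS ⇒* ε)
FIRST(f d) = { 'f' }
ε ∉ FIRST(f d), so FOLLOW(S) is not added.
PREDICT(S → f d) = { 'f' }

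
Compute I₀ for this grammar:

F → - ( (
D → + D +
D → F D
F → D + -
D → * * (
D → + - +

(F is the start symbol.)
{ [D → . * * (], [D → . + - +], [D → . + D +], [D → . F D], [F → . - ( (], [F → . D + -], [F' → . F] }

First, augment the grammar with F' → F
I₀ = CLOSURE({ [F' → . F] }):
  [F' → . F] has the dot before F: add [F → . - ( (], [F → . D + -]
  [F → . D + -] has the dot before D: add [D → . + D +], [D → . F D], [D → . * * (], [D → . + - +]
No further items can be added.

I₀ = { [D → . * * (], [D → . + - +], [D → . + D +], [D → . F D], [F → . - ( (], [F → . D + -], [F' → . F] }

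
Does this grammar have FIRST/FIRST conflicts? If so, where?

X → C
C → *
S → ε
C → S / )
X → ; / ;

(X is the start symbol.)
FIRST sets of the non-terminals at (or reachable through a nullable prefix from) the front of some alternative:
  FIRST(C) = { '*', '/' }
  FIRST(S) = { ε }

Productions for X:
  X → C: FIRST = { '*', '/' }
  X → ; / ;: FIRST = { ';' }
Productions for C:
  C → *: FIRST = { '*' }
  C → S / ): FIRST = { '/' }
S has only one production, so no FIRST/FIRST conflict is possible there.

All alternatives of each non-terminal have pairwise disjoint FIRST sets.

Answer: No FIRST/FIRST conflicts.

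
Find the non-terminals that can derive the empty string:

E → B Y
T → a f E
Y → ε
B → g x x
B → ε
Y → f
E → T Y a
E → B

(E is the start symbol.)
A non-terminal is nullable if it can derive ε (the empty string): either it has an ε-production, or it has a production whose right-hand side consists entirely of nullable non-terminals.

ε-productions: Y → ε, B → ε
So Y, B are immediately nullable.
E → B Y: every symbol on the right is nullable, so E is nullable too.
No further non-terminal can be added: every production for the remaining non-terminals contains a terminal or a non-nullable non-terminal.
Nullable = { 'B', 'E', 'Y' }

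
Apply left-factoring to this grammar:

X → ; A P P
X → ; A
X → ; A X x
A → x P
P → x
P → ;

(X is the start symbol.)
Left-factoring transforms A → αβ₁ | αβ₂ into A → αA' and A' → β₁ | β₂
(α is the longest common prefix among the alternatives). Repeat until
no nonterminal has two alternatives with a common prefix.

Round 1: X has alternatives sharing prefix '; A'. Introduce X': X → ; A X'
  Add: X' → P P
  Add: X' → ε
  Add: X' → X x

No remaining common prefixes — done.

Resulting grammar:
X → ; A X'
X' → P P
X' → ε
X' → X x
A → x P
P → x
P → ;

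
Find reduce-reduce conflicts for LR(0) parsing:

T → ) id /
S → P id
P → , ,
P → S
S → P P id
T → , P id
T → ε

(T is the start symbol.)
Yes — I8: [S → P id .] vs [T → , P id .]; I9: [S → P P id .] vs [S → P id .]

A reduce-reduce conflict occurs when an LR(0) state has two complete items [A → α .] and [B → β .] — both call for a reduction, and with no lookahead the parser cannot choose between them.

Augment with T' → T and build the canonical LR(0) collection (I0 = CLOSURE({[T' → . T]}), then GOTO on every symbol after a dot until no new states appear). It has 13 states:
  I0: { [T → . ) id /], [T → . , P id], [T → .], [T' → . T] }  — shift, reduce
  I1: { [T → ) . id /] }  — shift
  I2: { [P → . , ,], [P → . S], [S → . P P id], [S → . P id], [T → , . P id] }  — shift
  I3: { [T' → T .] }  — accept
  I4: { [P → , . ,] }  — shift
  I5: { [P → . , ,], [P → . S], [S → . P P id], [S → . P id], [S → P . P id], [S → P . id], [T → , P . id] }  — shift
  I6: { [P → S .] }  — reduce
  I7: { [P → . , ,], [P → . S], [S → . P P id], [S → . P id], [S → P . P id], [S → P . id], [S → P P . id] }  — shift
  I8: { [S → P id .], [T → , P id .] }  — 2 reduces
  I9: { [S → P P id .], [S → P id .] }  — 2 reduces
  I10: { [P → , , .] }  — reduce
  I11: { [T → ) id . /] }  — shift
  I12: { [T → ) id / .] }  — reduce

I8 contains complete items [S → P id .], [T → , P id .] — reduce-reduce conflict.
I9 contains complete items [S → P P id .], [S → P id .] — reduce-reduce conflict.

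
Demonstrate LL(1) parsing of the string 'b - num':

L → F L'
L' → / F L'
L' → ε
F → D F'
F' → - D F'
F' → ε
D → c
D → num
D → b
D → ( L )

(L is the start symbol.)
LL(1) parsing maintains a stack (initially the start symbol over $) and the input. At each step: if the stack top is a terminal, match it against the current input token; if it is a non-terminal N, replace it with the RHS of M[N, lookahead] (the unique production whose predict set contains the lookahead).

Stack is shown with the top on the left.

Stack        Input      Action
------------------------------
L $          b - num $  output L → F L'
F L' $       b - num $  output F → D F'
D F' L' $    b - num $  output D → b
b F' L' $    b - num $  match 'b'
F' L' $      - num $    output F' → - D F'
- D F' L' $  - num $    match '-'
D F' L' $    num $      output D → num
num F' L' $  num $      match 'num'
F' L' $      $          output F' → ε
L' $         $          output L' → ε
$            $          accept

The string is accepted.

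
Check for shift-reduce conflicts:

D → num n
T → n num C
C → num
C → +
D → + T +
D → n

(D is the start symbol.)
No shift-reduce conflicts

Augment with D' → D and build the canonical LR(0) collection (I0 = CLOSURE({[D' → . D]}), then GOTO on every symbol after a dot until no new states appear). It has 13 states:
  I0: { [D → . + T +], [D → . n], [D → . num n], [D' → . D] }  — shift
  I1: { [D → + . T +], [T → . n num C] }  — shift
  I2: { [D' → D .] }  — accept
  I3: { [D → n .] }  — reduce
  I4: { [D → num . n] }  — shift
  I5: { [D → num n .] }  — reduce
  I6: { [D → + T . +] }  — shift
  I7: { [T → n . num C] }  — shift
  I8: { [C → . +], [C → . num], [T → n num . C] }  — shift
  I9: { [C → + .] }  — reduce
  I10: { [T → n num C .] }  — reduce
  I11: { [C → num .] }  — reduce
  I12: { [D → + T + .] }  — reduce

No state contains both a complete item and a shift item.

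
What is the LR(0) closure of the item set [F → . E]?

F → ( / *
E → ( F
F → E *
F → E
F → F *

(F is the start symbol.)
{ [E → . ( F], [F → . E] }

To compute CLOSURE, for each item [A → α.Bβ] where B is a non-terminal, add [B → .γ] for all productions B → γ; repeat for the newly added items until nothing changes.

Start with: [F → . E]
  [F → . E] has the dot before E: add [E → . ( F]
No further items can be added.

CLOSURE = { [E → . ( F], [F → . E] }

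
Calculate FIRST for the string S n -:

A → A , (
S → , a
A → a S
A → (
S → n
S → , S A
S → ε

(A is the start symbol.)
{ ',', 'n' }

FIRST sets of the non-terminals involved (from the grammar, by fixed-point iteration):
  FIRST(S) = { ',', 'n', ε }

To compute FIRST(S n -), process the symbols left to right:
Symbol S is a non-terminal. Add FIRST(S) \ {ε} = { ',', 'n' }
S is nullable (ε ∈ FIRST(S)), continue to the next symbol.
Symbol n is a terminal. Add 'n' and stop.
FIRST(S n -) = { ',', 'n' }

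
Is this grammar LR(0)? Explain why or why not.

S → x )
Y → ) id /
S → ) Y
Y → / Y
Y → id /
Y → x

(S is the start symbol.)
Yes, the grammar is LR(0)

Augment with S' → S and build the canonical LR(0) collection (I0 = CLOSURE({[S' → . S]}), then GOTO on every symbol after a dot until no new states appear). It has 14 states:
  I0: { [S → . ) Y], [S → . x )], [S' → . S] }  — shift
  I1: { [S → ) . Y], [Y → . ) id /], [Y → . / Y], [Y → . id /], [Y → . x] }  — shift
  I2: { [S' → S .] }  — accept
  I3: { [S → x . )] }  — shift
  I4: { [S → x ) .] }  — reduce
  I5: { [Y → ) . id /] }  — shift
  I6: { [Y → . ) id /], [Y → . / Y], [Y → . id /], [Y → . x], [Y → / . Y] }  — shift
  I7: { [S → ) Y .] }  — reduce
  I8: { [Y → id . /] }  — shift
  I9: { [Y → x .] }  — reduce
  I10: { [Y → id / .] }  — reduce
  I11: { [Y → / Y .] }  — reduce
  I12: { [Y → ) id . /] }  — shift
  I13: { [Y → ) id / .] }  — reduce

Every state is either a pure shift/goto state or contains exactly one complete item and nothing to shift — no conflicts. The grammar is LR(0).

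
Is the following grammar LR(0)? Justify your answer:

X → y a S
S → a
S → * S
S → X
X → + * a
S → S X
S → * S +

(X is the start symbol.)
No. Shift-reduce conflict between [X → y a S .] and [X → . + * a]

Augment with X' → X and build the canonical LR(0) collection (I0 = CLOSURE({[X' → . X]}), then GOTO on every symbol after a dot until no new states appear). It has 14 states:
  I0: { [X → . + * a], [X → . y a S], [X' → . X] }  — shift
  I1: { [X → + . * a] }  — shift
  I2: { [X' → X .] }  — accept
  I3: { [X → y . a S] }  — shift
  I4: { [S → . * S +], [S → . * S], [S → . S X], [S → . X], [S → . a], [X → . + * a], [X → . y a S], [X → y a . S] }  — shift
  I5: { [S → * . S +], [S → * . S], [S → . * S +], [S → . * S], [S → . S X], [S → . X], [S → . a], [X → . + * a], [X → . y a S] }  — shift
  I6: { [S → S . X], [X → . + * a], [X → . y a S], [X → y a S .] }  — shift, reduce
  I7: { [S → X .] }  — reduce
  I8: { [S → a .] }  — reduce
  I9: { [S → S X .] }  — reduce
  I10: { [S → * S . +], [S → * S .], [S → S . X], [X → . + * a], [X → . y a S] }  — shift, reduce
  I11: { [S → * S + .], [X → + . * a] }  — shift, reduce
  I12: { [X → + * . a] }  — shift
  I13: { [X → + * a .] }  — reduce

Conflict in state I6:
  Shift-reduce conflict between [X → y a S .] and [X → . + * a]
So the grammar is NOT LR(0).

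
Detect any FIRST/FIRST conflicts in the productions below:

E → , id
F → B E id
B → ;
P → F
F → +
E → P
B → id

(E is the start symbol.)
No FIRST/FIRST conflicts.

A FIRST/FIRST conflict occurs when two productions N → α and N → β for the same non-terminal have FIRST(α) ∩ FIRST(β) ≠ ∅ (with ε ∈ FIRST of a nullable right-hand side, so two nullable alternatives also conflict).

FIRST sets of the non-terminals at (or reachable through a nullable prefix from) the front of some alternative:
  FIRST(P) = { '+', ';', 'id' }
  FIRST(B) = { ';', 'id' }

Productions for E:
  E → , id: FIRST = { ',' }
  E → P: FIRST = { '+', ';', 'id' }
Productions for F:
  F → B E id: FIRST = { ';', 'id' }
  F → +: FIRST = { '+' }
Productions for B:
  B → ;: FIRST = { ';' }
  B → id: FIRST = { 'id' }
P has only one production, so no FIRST/FIRST conflict is possible there.

All alternatives of each non-terminal have pairwise disjoint FIRST sets.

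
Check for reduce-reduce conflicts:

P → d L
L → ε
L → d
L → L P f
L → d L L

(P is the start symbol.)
Augment with P' → P and build the canonical LR(0) collection (I0 = CLOSURE({[P' → . P]}), then GOTO on every symbol after a dot until no new states appear). It has 11 states:
  I0: { [P → . d L], [P' → . P] }  — shift
  I1: { [P' → P .] }  — accept
  I2: { [L → . L P f], [L → . d L L], [L → . d], [L → .], [P → d . L] }  — shift, reduce
  I3: { [L → L . P f], [P → . d L], [P → d L .] }  — shift, reduce
  I4: { [L → . L P f], [L → . d L L], [L → . d], [L → .], [L → d . L L], [L → d .] }  — shift, 2 reduces
  I5: { [L → . L P f], [L → . d L L], [L → . d], [L → .], [L → L . P f], [L → d L . L], [P → . d L] }  — shift, reduce
  I6: { [L → L . P f], [L → d L L .], [P → . d L] }  — shift, reduce
  I7: { [L → L P . f] }  — shift
  I8: { [L → . L P f], [L → . d L L], [L → . d], [L → .], [L → d . L L], [L → d .], [P → d . L] }  — shift, 2 reduces
  I9: { [L → . L P f], [L → . d L L], [L → . d], [L → .], [L → L . P f], [L → d L . L], [P → . d L], [P → d L .] }  — shift, 2 reduces
  I10: { [L → L P f .] }  — reduce

I4 contains complete items [L → .], [L → d .] — reduce-reduce conflict.
I8 contains complete items [L → .], [L → d .] — reduce-reduce conflict.
I9 contains complete items [L → .], [P → d L .] — reduce-reduce conflict.

Answer: Yes — I4: [L → .] vs [L → d .]; I8: [L → .] vs [L → d .]; I9: [L → .] vs [P → d L .]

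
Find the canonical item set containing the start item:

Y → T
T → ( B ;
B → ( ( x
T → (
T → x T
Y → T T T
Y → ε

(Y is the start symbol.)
First, augment the grammar with Y' → Y
I₀ = CLOSURE({ [Y' → . Y] }):
  [Y' → . Y] has the dot before Y: add [Y → . T], [Y → . T T T], [Y → .]
  [Y → . T] has the dot before T: add [T → . ( B ;], [T → . (], [T → . x T]
No further items can be added.

I₀ = { [T → . ( B ;], [T → . (], [T → . x T], [Y → . T T T], [Y → . T], [Y → .], [Y' → . Y] }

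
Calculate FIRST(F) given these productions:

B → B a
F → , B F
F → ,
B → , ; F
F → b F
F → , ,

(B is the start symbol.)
To compute FIRST(F), examine every production with F on the left-hand side, reading each right-hand side left to right until a non-nullable symbol is reached.

From F → , B F:
  - ',' is a terminal: add ',' and stop
From F → ,:
  - ',' is a terminal: add ',' and stop
From F → b F:
  - b is a terminal: add 'b' and stop
From F → , ,:
  - ',' is a terminal: add ',' and stop

Collecting: FIRST(F) = { ',', 'b' }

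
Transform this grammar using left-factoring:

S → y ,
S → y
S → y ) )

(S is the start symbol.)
S → y S'
S' → ,
S' → ε
S' → ) )

Left-factoring transforms A → αβ₁ | αβ₂ into A → αA' and A' → β₁ | β₂
(α is the longest common prefix among the alternatives). Repeat until
no nonterminal has two alternatives with a common prefix.

Round 1: S has alternatives sharing prefix 'y'. Introduce S': S → y S'
  Add: S' → ,
  Add: S' → ε
  Add: S' → ) )

No remaining common prefixes — done.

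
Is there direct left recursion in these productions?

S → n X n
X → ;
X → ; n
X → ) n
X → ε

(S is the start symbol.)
No direct left recursion

Direct left recursion occurs when N → N α for some non-terminal N (the right-hand side begins with the left-hand side itself).

S → n X n: starts with n
X → ;: starts with ';'
X → ; n: starts with ';'
X → ) n: starts with ')'
X → ε: starts with ε

No direct left recursion found.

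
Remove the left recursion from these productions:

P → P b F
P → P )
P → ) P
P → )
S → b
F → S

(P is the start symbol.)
P → ) P P'
P → ) P'
P' → b F P'
P' → ) P'
P' → ε
S → b
F → S

P is directly left-recursive. The standard transformation for
  A → A α₁ | ... | A α_m | β₁ | ... | β_n
is
  A  → β₁ A' | ... | β_n A'
  A' → α₁ A' | ... | α_m A' | ε

P → ) P becomes P → ) P P'
P → ) becomes P → ) P'
P → P b F becomes P' → b F P'
P → P ) becomes P' → ) P'
Add P' → ε

Productions for other non-terminals are unchanged:
  S → b
  F → S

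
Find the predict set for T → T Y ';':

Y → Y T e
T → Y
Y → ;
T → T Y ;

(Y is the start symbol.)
{ ';' }

PREDICT(T → T Y ';') = (FIRST(RHS) \ {ε}) ∪ (FOLLOW(T) if ε ∈ FIRST(RHS), i.e. RHS ⇒* ε)
FIRST(T) = { ';' }
FIRST(T Y ';') = { ';' }
ε ∉ FIRST(T Y ';'), so FOLLOW(T) is not added.
PREDICT(T → T Y ';') = { ';' }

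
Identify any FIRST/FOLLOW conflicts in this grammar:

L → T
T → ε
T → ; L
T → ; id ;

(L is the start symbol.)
A FIRST/FOLLOW conflict occurs when a non-terminal N has a nullable alternative N → β (β ⇒* ε) and another alternative N → α with FIRST(α) ∩ FOLLOW(N) ≠ ∅: on such a lookahead the parser cannot decide between expanding α and letting N vanish via β.

Nullable non-terminals: L, T.
L has a nullable alternative but only one production, so nothing to check.

T: nullable alternative(s) T → ε; FOLLOW(T) = { $ }
  T → ε: FIRST \ {ε} = { } — this is the only nullable alternative, skip
  T → ; L: FIRST \ {ε} = { ';' } — disjoint from FOLLOW(T)
  T → ; id ;: FIRST \ {ε} = { ';' } — disjoint from FOLLOW(T)

No FIRST/FOLLOW conflicts found.

Answer: No FIRST/FOLLOW conflicts.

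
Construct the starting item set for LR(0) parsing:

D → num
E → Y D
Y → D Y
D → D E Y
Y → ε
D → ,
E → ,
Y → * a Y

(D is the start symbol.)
First, augment the grammar with D' → D
I₀ = CLOSURE({ [D' → . D] }):
  [D' → . D] has the dot before D: add [D → . num], [D → . D E Y], [D → . ,]
No further items can be added.

I₀ = { [D → . ,], [D → . D E Y], [D → . num], [D' → . D] }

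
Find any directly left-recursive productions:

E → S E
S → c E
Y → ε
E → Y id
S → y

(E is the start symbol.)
Direct left recursion occurs when N → N α for some non-terminal N (the right-hand side begins with the left-hand side itself).

E → S E: starts with S
S → c E: starts with c
Y → ε: starts with ε
E → Y id: starts with Y
S → y: starts with y

No direct left recursion found.

Answer: No direct left recursion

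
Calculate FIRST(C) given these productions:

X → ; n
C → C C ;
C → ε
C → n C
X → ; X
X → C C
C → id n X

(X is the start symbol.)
To compute FIRST(C), examine every production with C on the left-hand side, reading each right-hand side left to right until a non-nullable symbol is reached.

From C → C C ;:
  - C is the symbol being defined: contributes nothing new
    C is nullable, so continue to the next symbol
  - C is the symbol being defined: contributes nothing new
    C is nullable, so continue to the next symbol
  - ';' is a terminal: add ';' and stop
From C → ε:
  - ε-production, so ε ∈ FIRST(C)
From C → n C:
  - n is a terminal: add 'n' and stop
From C → id n X:
  - id is a terminal: add 'id' and stop

Collecting: FIRST(C) = { ';', 'id', 'n', ε }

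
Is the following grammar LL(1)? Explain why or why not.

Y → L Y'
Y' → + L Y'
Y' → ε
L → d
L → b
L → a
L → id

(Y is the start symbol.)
Yes, the grammar is LL(1).

A grammar is LL(1) if for each non-terminal N with multiple productions, the predict sets of those productions are pairwise disjoint, where PREDICT(N → α) = (FIRST(α) \ {ε}) ∪ (FOLLOW(N) if α ⇒* ε).

Relevant sets:
  FOLLOW(Y') = { $ }

For Y':
  PREDICT(Y' → '+' L Y') = { '+' }
  PREDICT(Y' → ε) = { $ }
For L:
  PREDICT(L → d) = { 'd' }
  PREDICT(L → b) = { 'b' }
  PREDICT(L → a) = { 'a' }
  PREDICT(L → id) = { 'id' }
Y has a single production, so nothing to check there.

All predict sets are disjoint. The grammar IS LL(1).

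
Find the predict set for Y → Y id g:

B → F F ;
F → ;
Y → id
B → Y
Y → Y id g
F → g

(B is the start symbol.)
{ 'id' }

PREDICT(Y → Y id g) = (FIRST(RHS) \ {ε}) ∪ (FOLLOW(Y) if ε ∈ FIRST(RHS), i.e. RHS ⇒* ε)
FIRST(Y) = { 'id' }
FIRST(Y id g) = { 'id' }
ε ∉ FIRST(Y id g), so FOLLOW(Y) is not added.
PREDICT(Y → Y id g) = { 'id' }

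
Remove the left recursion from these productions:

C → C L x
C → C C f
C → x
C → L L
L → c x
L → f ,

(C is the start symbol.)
C → x C'
C → L L C'
C' → L x C'
C' → C f C'
C' → ε
L → c x
L → f ,

C is directly left-recursive. The standard transformation for
  A → A α₁ | ... | A α_m | β₁ | ... | β_n
is
  A  → β₁ A' | ... | β_n A'
  A' → α₁ A' | ... | α_m A' | ε

C → x becomes C → x C'
C → L L becomes C → L L C'
C → C L x becomes C' → L x C'
C → C C f becomes C' → C f C'
Add C' → ε

Productions for other non-terminals are unchanged:
  L → c x
  L → f ,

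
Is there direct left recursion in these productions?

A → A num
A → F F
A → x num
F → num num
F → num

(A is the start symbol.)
Direct left recursion occurs when N → N α for some non-terminal N (the right-hand side begins with the left-hand side itself).

A → A num: LEFT RECURSIVE (starts with A)
A → F F: starts with F
A → x num: starts with x
F → num num: starts with num
F → num: starts with num

The grammar has direct left recursion on: A.

Answer: Yes, A is left-recursive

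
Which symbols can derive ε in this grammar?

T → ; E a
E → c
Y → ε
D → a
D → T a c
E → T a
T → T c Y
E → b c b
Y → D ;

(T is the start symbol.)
ε-productions: Y → ε
So Y is immediately nullable.
No further non-terminal can be added: every production for the remaining non-terminals contains a terminal or a non-nullable non-terminal.
Nullable = { 'Y' }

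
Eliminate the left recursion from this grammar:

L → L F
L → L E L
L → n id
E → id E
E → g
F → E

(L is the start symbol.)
L is directly left-recursive. The standard transformation for
  A → A α₁ | ... | A α_m | β₁ | ... | β_n
is
  A  → β₁ A' | ... | β_n A'
  A' → α₁ A' | ... | α_m A' | ε

L → n id becomes L → n id L'
L → L F becomes L' → F L'
L → L E L becomes L' → E L L'
Add L' → ε

Productions for other non-terminals are unchanged:
  E → id E
  E → g
  F → E

Resulting grammar:
L → n id L'
L' → F L'
L' → E L L'
L' → ε
E → id E
E → g
F → E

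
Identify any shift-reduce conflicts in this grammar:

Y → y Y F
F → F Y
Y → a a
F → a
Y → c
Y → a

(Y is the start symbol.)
Yes — I2: [Y → a .] vs [Y → a . a]; I6: [Y → y Y F .] vs [Y → . a]

A shift-reduce conflict occurs when an LR(0) state has both:
  - a complete (reduce) item [A → α .] (dot at the end), and
  - a shift item [B → β . c γ] (dot before a terminal).

Augment with Y' → Y and build the canonical LR(0) collection (I0 = CLOSURE({[Y' → . Y]}), then GOTO on every symbol after a dot until no new states appear). It has 10 states:
  I0: { [Y → . a a], [Y → . a], [Y → . c], [Y → . y Y F], [Y' → . Y] }  — shift
  I1: { [Y' → Y .] }  — accept
  I2: { [Y → a . a], [Y → a .] }  — shift, reduce
  I3: { [Y → c .] }  — reduce
  I4: { [Y → . a a], [Y → . a], [Y → . c], [Y → . y Y F], [Y → y . Y F] }  — shift
  I5: { [F → . F Y], [F → . a], [Y → y Y . F] }  — shift
  I6: { [F → F . Y], [Y → . a a], [Y → . a], [Y → . c], [Y → . y Y F], [Y → y Y F .] }  — shift, reduce
  I7: { [F → a .] }  — reduce
  I8: { [F → F Y .] }  — reduce
  I9: { [Y → a a .] }  — reduce

I2 contains reduce item [Y → a .] and shift item [Y → a . a] — shift-reduce conflict.
I6 contains reduce item [Y → y Y F .] and shift items [Y → . a], [Y → . a a], [Y → . c], [Y → . y Y F] — shift-reduce conflict.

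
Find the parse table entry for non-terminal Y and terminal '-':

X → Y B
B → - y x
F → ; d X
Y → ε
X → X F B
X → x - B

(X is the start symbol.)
To find M[Y, '-'], we find productions for Y where '-' is in the predict set (PREDICT(N → α) = (FIRST(α) \ {ε}) ∪ (FOLLOW(N) if α ⇒* ε)).

Relevant sets:
  FOLLOW(Y) = { '-' }

Y → ε: PREDICT = { '-' }
  '-' is in predict set, so this production goes in M[Y, '-']

M[Y, '-'] = Y → ε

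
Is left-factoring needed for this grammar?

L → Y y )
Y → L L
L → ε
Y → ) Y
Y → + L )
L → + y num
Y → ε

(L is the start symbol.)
Left-factoring is needed when two productions for the same non-terminal
share a common prefix on the right-hand side.

Productions for L:
  L → Y y )
  L → ε
  L → + y num
Productions for Y:
  Y → L L
  Y → ) Y
  Y → + L )
  Y → ε

No common prefixes found.

Answer: No, left-factoring is not needed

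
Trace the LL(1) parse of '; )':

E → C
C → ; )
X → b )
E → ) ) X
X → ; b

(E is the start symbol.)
Stack is shown with the top on the left.

Stack  Input  Action
--------------------
E $    ; ) $  output E → C
C $    ; ) $  output C → ; )
; ) $  ; ) $  match ';'
) $    ) $    match ')'
$      $      accept

The string is accepted.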